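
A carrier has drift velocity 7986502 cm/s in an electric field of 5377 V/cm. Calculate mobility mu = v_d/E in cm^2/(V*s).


Step 1: mu = v_d / E
Step 2: mu = 7986502 / 5377
Step 3: mu = 1485.31 cm^2/(V*s)

1485.31


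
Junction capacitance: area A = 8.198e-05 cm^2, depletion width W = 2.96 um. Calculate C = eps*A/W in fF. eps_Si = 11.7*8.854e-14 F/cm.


Step 1: eps_Si = 11.7 * 8.854e-14 = 1.035918e-12 F/cm
Step 2: W in cm = 2.96 * 1e-4 = 2.96e-04 cm
Step 3: C = 1.035918e-12 * 8.198e-05 / 2.96e-04 = 2.869073e-13 F
Step 4: C = 286.91 fF

286.91


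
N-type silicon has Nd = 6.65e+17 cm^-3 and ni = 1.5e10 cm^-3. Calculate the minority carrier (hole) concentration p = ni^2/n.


Step 1: Since Nd >> ni, n ≈ Nd = 6.65e+17 cm^-3
Step 2: p = ni^2 / n = (1.5e10)^2 / 6.65e+17
Step 3: p = 2.25e20 / 6.65e+17 = 3.38e+02 cm^-3

3.38e+02


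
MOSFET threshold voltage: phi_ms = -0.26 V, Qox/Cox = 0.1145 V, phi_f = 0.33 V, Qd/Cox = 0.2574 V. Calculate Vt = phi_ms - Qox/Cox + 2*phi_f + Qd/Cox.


Step 1: Vt = phi_ms - Qox/Cox + 2*phi_f + Qd/Cox
Step 2: Vt = -0.26 - 0.1145 + 2*0.33 + 0.2574
Step 3: Vt = -0.26 - 0.1145 + 0.66 + 0.2574
Step 4: Vt = 0.5429 V

0.5429


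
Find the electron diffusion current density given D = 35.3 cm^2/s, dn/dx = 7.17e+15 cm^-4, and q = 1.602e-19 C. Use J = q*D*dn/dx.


Step 1: J = q * D * (dn/dx)
Step 2: J = 1.602e-19 * 35.3 * 7.17e+15
Step 3: J = 4.05e-02 A/cm^2

4.05e-02


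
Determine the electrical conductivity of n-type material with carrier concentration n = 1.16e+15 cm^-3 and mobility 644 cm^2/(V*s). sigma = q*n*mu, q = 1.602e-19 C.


Step 1: sigma = q * n * mu
Step 2: sigma = 1.602e-19 * 1.16e+15 * 644
Step 3: sigma = 1.197e-01 S/cm

1.197e-01


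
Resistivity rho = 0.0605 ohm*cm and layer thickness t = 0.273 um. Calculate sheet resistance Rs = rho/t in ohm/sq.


Step 1: Convert thickness to cm: t = 0.273 um = 2.7300e-05 cm
Step 2: Rs = rho / t = 0.0605 / 2.7300e-05
Step 3: Rs = 2216.1 ohm/sq

2216.1


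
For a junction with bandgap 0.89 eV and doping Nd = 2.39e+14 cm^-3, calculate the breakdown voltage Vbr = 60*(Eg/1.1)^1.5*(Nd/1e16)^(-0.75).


Step 1: Eg/1.1 = 0.89/1.1 = 0.809091
Step 2: (Eg/1.1)^1.5 = 0.809091^1.5 = 0.727773
Step 3: (Nd/1e16)^(-0.75) = (0.0239)^(-0.75) = 16.451351
Step 4: Vbr = 60 * 0.727773 * 16.451351 = 718.4 V

718.4


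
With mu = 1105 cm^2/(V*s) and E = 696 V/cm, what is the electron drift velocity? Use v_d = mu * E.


Step 1: v_d = mu * E
Step 2: v_d = 1105 * 696 = 769080
Step 3: v_d = 7.69e+05 cm/s

7.69e+05


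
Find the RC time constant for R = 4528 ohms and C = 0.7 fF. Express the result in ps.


Step 1: tau = R * C
Step 2: tau = 4528 * 0.7 fF = 4528 * 7.0e-16 F
Step 3: tau = 3.1696e-12 s = 3.1696 ps

3.1696


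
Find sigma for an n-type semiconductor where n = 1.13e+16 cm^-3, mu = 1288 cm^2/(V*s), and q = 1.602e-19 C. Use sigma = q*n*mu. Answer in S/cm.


Step 1: sigma = q * n * mu
Step 2: sigma = 1.602e-19 * 1.13e+16 * 1288
Step 3: sigma = 2.332e+00 S/cm

2.332e+00


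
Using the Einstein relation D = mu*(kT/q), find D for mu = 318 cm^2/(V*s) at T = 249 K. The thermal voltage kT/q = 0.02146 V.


Step 1: D = mu * (kT/q)
Step 2: D = 318 * 0.02146
Step 3: D = 6.82 cm^2/s

6.82


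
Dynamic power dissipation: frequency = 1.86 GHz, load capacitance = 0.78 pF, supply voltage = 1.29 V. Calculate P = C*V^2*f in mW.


Step 1: V^2 = 1.29^2 = 1.6641 V^2
Step 2: P = C*V^2*f = 0.78e-12 F * 1.6641 * 1.86e9 Hz
Step 3: P = 2.41427628e-03 W
Step 4: P = 2.414 mW

2.414


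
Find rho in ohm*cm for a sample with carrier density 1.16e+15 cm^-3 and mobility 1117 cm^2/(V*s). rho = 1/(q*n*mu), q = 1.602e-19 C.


Step 1: sigma = q * n * mu = 1.602e-19 * 1.16e+15 * 1117 = 2.07574e-01 S/cm
Step 2: rho = 1 / sigma = 1 / 2.07574e-01 = 4.818 ohm*cm

4.818


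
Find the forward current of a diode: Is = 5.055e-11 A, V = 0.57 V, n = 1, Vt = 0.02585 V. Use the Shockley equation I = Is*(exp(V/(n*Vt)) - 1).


Step 1: V/(n*Vt) = 0.57/(1*0.02585) = 22.0503
Step 2: exp(22.0503) = 3.7698e+09
Step 3: I = 5.055e-11 * (3.7698e+09 - 1) = 1.91e-01 A

1.91e-01


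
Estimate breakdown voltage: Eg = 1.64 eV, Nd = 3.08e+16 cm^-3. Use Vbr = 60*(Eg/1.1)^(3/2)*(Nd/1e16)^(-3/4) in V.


Step 1: Eg/1.1 = 1.64/1.1 = 1.490909
Step 2: (Eg/1.1)^1.5 = 1.490909^1.5 = 1.820441
Step 3: (Nd/1e16)^(-0.75) = (3.08)^(-0.75) = 0.430117
Step 4: Vbr = 60 * 1.820441 * 0.430117 = 47.0 V

47.0


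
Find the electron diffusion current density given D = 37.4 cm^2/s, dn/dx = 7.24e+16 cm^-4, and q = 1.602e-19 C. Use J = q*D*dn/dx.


Step 1: J = q * D * (dn/dx)
Step 2: J = 1.602e-19 * 37.4 * 7.24e+16
Step 3: J = 4.34e-01 A/cm^2

4.34e-01


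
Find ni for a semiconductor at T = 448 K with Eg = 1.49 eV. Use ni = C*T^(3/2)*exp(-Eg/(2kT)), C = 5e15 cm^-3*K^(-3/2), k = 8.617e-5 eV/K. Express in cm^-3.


Step 1: Compute kT = 8.617e-5 * 448 = 0.03860416 eV
Step 2: Exponent = -Eg/(2kT) = -1.49/(2*0.03860416) = -19.29844
Step 3: T^(3/2) = 448^1.5 = 9482.37
Step 4: ni = 5e15 * 9482.37 * exp(-19.29844) = 1.97e+11 cm^-3

1.97e+11


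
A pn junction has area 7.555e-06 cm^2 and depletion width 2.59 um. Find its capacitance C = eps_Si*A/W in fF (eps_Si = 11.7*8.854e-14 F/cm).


Step 1: eps_Si = 11.7 * 8.854e-14 = 1.035918e-12 F/cm
Step 2: W in cm = 2.59 * 1e-4 = 2.59e-04 cm
Step 3: C = 1.035918e-12 * 7.555e-06 / 2.59e-04 = 3.021761e-14 F
Step 4: C = 30.22 fF

30.22


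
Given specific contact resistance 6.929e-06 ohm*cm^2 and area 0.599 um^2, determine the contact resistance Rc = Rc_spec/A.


Step 1: Convert area to cm^2: 0.599 um^2 = 5.9900e-09 cm^2
Step 2: Rc = Rc_spec / A = 6.929e-06 / 5.9900e-09
Step 3: Rc = 1.16e+03 ohms

1.16e+03


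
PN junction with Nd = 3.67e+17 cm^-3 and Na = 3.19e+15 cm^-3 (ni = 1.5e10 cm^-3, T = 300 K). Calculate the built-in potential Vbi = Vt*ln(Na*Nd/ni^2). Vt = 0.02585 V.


Step 1: Compute Na*Nd/ni^2 = 3.19e+15 * 3.67e+17 / (1.5e10)^2 = 5.2032e+12
Step 2: ln(5.2032e+12) = 29.2803
Step 3: Vbi = 0.02585 * 29.2803 = 0.757 V

0.757


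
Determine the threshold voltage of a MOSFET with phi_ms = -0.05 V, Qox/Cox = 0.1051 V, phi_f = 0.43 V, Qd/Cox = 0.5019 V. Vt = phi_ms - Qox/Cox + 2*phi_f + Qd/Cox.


Step 1: Vt = phi_ms - Qox/Cox + 2*phi_f + Qd/Cox
Step 2: Vt = -0.05 - 0.1051 + 2*0.43 + 0.5019
Step 3: Vt = -0.05 - 0.1051 + 0.86 + 0.5019
Step 4: Vt = 1.2068 V

1.2068


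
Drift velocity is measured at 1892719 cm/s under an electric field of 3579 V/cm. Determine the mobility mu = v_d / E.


Step 1: mu = v_d / E
Step 2: mu = 1892719 / 3579
Step 3: mu = 528.84 cm^2/(V*s)

528.84


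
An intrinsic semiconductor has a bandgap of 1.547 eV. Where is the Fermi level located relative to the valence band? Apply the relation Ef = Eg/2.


Step 1: For an intrinsic semiconductor, the Fermi level sits at midgap.
Step 2: Ef = Eg / 2 = 1.547 / 2 = 0.7735 eV

0.7735


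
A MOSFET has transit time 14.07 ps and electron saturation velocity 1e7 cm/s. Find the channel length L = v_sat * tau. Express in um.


Step 1: tau in seconds = 14.07 ps * 1e-12 = 1.4070e-11 s
Step 2: L = v_sat * tau = 1e7 * 1.4070e-11 = 1.4070e-04 cm
Step 3: L in um = 1.4070e-04 * 1e4 = 1.407 um

1.407


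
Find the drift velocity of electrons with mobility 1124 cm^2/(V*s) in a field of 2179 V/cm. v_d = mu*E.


Step 1: v_d = mu * E
Step 2: v_d = 1124 * 2179 = 2449196
Step 3: v_d = 2.45e+06 cm/s

2.45e+06


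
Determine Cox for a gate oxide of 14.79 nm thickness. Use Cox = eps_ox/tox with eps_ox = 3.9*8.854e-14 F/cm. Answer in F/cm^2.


Step 1: eps_ox = 3.9 * 8.854e-14 = 3.45306e-13 F/cm
Step 2: tox in cm = 14.79 nm * 1e-7 = 1.4790e-06 cm
Step 3: Cox = 3.45306e-13 / 1.4790e-06 = 2.33e-07 F/cm^2

2.33e-07


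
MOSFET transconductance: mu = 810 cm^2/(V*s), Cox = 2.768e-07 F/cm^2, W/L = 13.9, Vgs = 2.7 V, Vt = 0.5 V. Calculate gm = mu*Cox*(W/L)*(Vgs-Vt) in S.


Step 1: Vov = Vgs - Vt = 2.7 - 0.5 = 2.2 V
Step 2: gm = mu * Cox * (W/L) * Vov
Step 3: gm = 810 * 2.768e-07 * 13.9 * 2.2 = 6.86e-03 S

6.86e-03


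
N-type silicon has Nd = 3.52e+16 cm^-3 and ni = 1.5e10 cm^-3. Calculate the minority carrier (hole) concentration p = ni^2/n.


Step 1: Since Nd >> ni, n ≈ Nd = 3.52e+16 cm^-3
Step 2: p = ni^2 / n = (1.5e10)^2 / 3.52e+16
Step 3: p = 2.25e20 / 3.52e+16 = 6.39e+03 cm^-3

6.39e+03


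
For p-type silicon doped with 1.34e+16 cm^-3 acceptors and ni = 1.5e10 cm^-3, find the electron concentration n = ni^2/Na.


Step 1: Majority hole concentration p ≈ Na = 1.34e+16 cm^-3
Step 2: n = ni^2 / Na = (1.5e10)^2 / 1.34e+16
Step 3: n = 1.68e+04 cm^-3

1.68e+04


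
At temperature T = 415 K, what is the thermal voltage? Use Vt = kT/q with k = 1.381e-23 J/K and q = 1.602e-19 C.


Step 1: kT = 1.381e-23 * 415 = 5.73115e-21 J
Step 2: Vt = kT/q = 5.73115e-21 / 1.602e-19
Step 3: Vt = 0.03577 V

0.03577


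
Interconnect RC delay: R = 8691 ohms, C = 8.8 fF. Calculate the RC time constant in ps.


Step 1: tau = R * C
Step 2: tau = 8691 * 8.8 fF = 8691 * 8.8e-15 F
Step 3: tau = 7.64808e-11 s = 76.4808 ps

76.4808


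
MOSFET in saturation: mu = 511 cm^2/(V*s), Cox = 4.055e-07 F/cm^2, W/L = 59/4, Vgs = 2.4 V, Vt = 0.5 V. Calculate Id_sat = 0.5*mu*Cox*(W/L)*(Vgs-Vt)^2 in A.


Step 1: Overdrive voltage Vov = Vgs - Vt = 2.4 - 0.5 = 1.9 V
Step 2: W/L = 59/4 = 14.75
Step 3: Id = 0.5 * 511 * 4.055e-07 * 14.75 * 1.9^2
Step 4: Id = 5.52e-03 A

5.52e-03


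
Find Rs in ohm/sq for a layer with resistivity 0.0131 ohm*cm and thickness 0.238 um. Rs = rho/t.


Step 1: Convert thickness to cm: t = 0.238 um = 2.3800e-05 cm
Step 2: Rs = rho / t = 0.0131 / 2.3800e-05
Step 3: Rs = 550.4 ohm/sq

550.4


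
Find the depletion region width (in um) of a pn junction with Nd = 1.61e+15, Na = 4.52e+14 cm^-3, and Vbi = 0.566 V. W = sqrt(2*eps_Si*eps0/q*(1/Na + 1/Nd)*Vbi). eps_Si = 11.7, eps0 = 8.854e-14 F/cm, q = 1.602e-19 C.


Step 1: 1/Na + 1/Nd = 1/4.52e+14 + 1/1.61e+15 = 2.83351e-15
Step 2: 2*eps*eps0/q = 2*11.7*8.854e-14/1.602e-19 = 1.293281e+07
Step 3: W^2 = 1.293281e+07 * 2.83351e-15 * 0.566 = 2.07412e-08
Step 4: W = sqrt(2.07412e-08) = 1.440e-04 cm = 1.44 um

1.44


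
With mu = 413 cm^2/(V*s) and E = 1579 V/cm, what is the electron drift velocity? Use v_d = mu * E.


Step 1: v_d = mu * E
Step 2: v_d = 413 * 1579 = 652127
Step 3: v_d = 6.52e+05 cm/s

6.52e+05


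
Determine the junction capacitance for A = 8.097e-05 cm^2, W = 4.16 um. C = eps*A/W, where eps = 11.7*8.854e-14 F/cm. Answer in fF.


Step 1: eps_Si = 11.7 * 8.854e-14 = 1.035918e-12 F/cm
Step 2: W in cm = 4.16 * 1e-4 = 4.16e-04 cm
Step 3: C = 1.035918e-12 * 8.097e-05 / 4.16e-04 = 2.016305e-13 F
Step 4: C = 201.63 fF

201.63


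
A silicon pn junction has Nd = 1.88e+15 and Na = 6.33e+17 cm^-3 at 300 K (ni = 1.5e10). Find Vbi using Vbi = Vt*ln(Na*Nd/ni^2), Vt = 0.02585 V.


Step 1: Compute Na*Nd/ni^2 = 6.33e+17 * 1.88e+15 / (1.5e10)^2 = 5.2891e+12
Step 2: ln(5.2891e+12) = 29.2967
Step 3: Vbi = 0.02585 * 29.2967 = 0.757 V

0.757


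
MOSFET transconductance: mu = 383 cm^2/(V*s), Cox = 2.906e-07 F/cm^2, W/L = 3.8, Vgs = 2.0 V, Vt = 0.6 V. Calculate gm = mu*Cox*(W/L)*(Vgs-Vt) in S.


Step 1: Vov = Vgs - Vt = 2.0 - 0.6 = 1.4 V
Step 2: gm = mu * Cox * (W/L) * Vov
Step 3: gm = 383 * 2.906e-07 * 3.8 * 1.4 = 5.92e-04 S

5.92e-04


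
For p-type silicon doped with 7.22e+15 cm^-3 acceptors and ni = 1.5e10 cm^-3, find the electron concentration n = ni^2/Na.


Step 1: Majority hole concentration p ≈ Na = 7.22e+15 cm^-3
Step 2: n = ni^2 / Na = (1.5e10)^2 / 7.22e+15
Step 3: n = 3.12e+04 cm^-3

3.12e+04


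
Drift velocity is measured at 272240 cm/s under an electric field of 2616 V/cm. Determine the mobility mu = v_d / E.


Step 1: mu = v_d / E
Step 2: mu = 272240 / 2616
Step 3: mu = 104.07 cm^2/(V*s)

104.07


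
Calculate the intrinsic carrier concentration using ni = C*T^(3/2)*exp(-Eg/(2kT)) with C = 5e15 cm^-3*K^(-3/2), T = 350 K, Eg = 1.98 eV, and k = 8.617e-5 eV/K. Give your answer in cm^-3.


Step 1: Compute kT = 8.617e-5 * 350 = 0.0301595 eV
Step 2: Exponent = -Eg/(2kT) = -1.98/(2*0.0301595) = -32.82548
Step 3: T^(3/2) = 350^1.5 = 6547.90
Step 4: ni = 5e15 * 6547.90 * exp(-32.82548) = 1.82e+05 cm^-3

1.82e+05


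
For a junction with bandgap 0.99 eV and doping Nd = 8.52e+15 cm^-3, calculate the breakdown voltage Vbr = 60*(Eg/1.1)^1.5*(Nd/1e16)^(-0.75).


Step 1: Eg/1.1 = 0.99/1.1 = 0.900000
Step 2: (Eg/1.1)^1.5 = 0.900000^1.5 = 0.853815
Step 3: (Nd/1e16)^(-0.75) = (0.852)^(-0.75) = 1.127640
Step 4: Vbr = 60 * 0.853815 * 1.127640 = 57.8 V

57.8


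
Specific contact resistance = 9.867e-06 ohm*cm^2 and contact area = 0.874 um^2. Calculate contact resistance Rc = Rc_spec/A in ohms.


Step 1: Convert area to cm^2: 0.874 um^2 = 8.7400e-09 cm^2
Step 2: Rc = Rc_spec / A = 9.867e-06 / 8.7400e-09
Step 3: Rc = 1.13e+03 ohms

1.13e+03


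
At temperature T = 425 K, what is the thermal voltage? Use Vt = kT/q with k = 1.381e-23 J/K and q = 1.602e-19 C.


Step 1: kT = 1.381e-23 * 425 = 5.86925e-21 J
Step 2: Vt = kT/q = 5.86925e-21 / 1.602e-19
Step 3: Vt = 0.03664 V

0.03664


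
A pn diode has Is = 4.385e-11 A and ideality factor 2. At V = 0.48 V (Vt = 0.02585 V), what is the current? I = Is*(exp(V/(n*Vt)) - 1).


Step 1: V/(n*Vt) = 0.48/(2*0.02585) = 9.2843
Step 2: exp(9.2843) = 1.0768e+04
Step 3: I = 4.385e-11 * (1.0768e+04 - 1) = 4.72e-07 A

4.72e-07


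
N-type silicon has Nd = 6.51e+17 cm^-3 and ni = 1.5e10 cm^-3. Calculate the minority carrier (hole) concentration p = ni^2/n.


Step 1: Since Nd >> ni, n ≈ Nd = 6.51e+17 cm^-3
Step 2: p = ni^2 / n = (1.5e10)^2 / 6.51e+17
Step 3: p = 2.25e20 / 6.51e+17 = 3.46e+02 cm^-3

3.46e+02


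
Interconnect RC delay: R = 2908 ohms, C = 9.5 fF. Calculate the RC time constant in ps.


Step 1: tau = R * C
Step 2: tau = 2908 * 9.5 fF = 2908 * 9.5e-15 F
Step 3: tau = 2.7626e-11 s = 27.626 ps

27.626


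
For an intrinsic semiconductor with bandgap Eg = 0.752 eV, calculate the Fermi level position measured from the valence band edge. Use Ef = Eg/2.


Step 1: For an intrinsic semiconductor, the Fermi level sits at midgap.
Step 2: Ef = Eg / 2 = 0.752 / 2 = 0.376 eV

0.376


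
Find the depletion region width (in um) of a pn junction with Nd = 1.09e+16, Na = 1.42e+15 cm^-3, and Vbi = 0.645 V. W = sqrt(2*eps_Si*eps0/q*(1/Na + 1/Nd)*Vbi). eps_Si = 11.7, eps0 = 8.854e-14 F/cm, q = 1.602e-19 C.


Step 1: 1/Na + 1/Nd = 1/1.42e+15 + 1/1.09e+16 = 7.95968e-16
Step 2: 2*eps*eps0/q = 2*11.7*8.854e-14/1.602e-19 = 1.293281e+07
Step 3: W^2 = 1.293281e+07 * 7.95968e-16 * 0.645 = 6.63970e-09
Step 4: W = sqrt(6.63970e-09) = 8.148e-05 cm = 0.8148 um

0.8148


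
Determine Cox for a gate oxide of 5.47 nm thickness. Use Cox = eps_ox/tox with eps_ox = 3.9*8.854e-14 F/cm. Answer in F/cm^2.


Step 1: eps_ox = 3.9 * 8.854e-14 = 3.45306e-13 F/cm
Step 2: tox in cm = 5.47 nm * 1e-7 = 5.4700e-07 cm
Step 3: Cox = 3.45306e-13 / 5.4700e-07 = 6.31e-07 F/cm^2

6.31e-07


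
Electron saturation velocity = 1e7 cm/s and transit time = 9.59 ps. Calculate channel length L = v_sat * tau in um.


Step 1: tau in seconds = 9.59 ps * 1e-12 = 9.5900e-12 s
Step 2: L = v_sat * tau = 1e7 * 9.5900e-12 = 9.5900e-05 cm
Step 3: L in um = 9.5900e-05 * 1e4 = 0.959 um

0.959


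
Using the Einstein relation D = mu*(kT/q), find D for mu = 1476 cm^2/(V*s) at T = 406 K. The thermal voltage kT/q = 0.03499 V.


Step 1: D = mu * (kT/q)
Step 2: D = 1476 * 0.03499
Step 3: D = 51.65 cm^2/s

51.65


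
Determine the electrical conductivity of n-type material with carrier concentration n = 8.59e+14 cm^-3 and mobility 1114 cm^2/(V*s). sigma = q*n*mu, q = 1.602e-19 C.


Step 1: sigma = q * n * mu
Step 2: sigma = 1.602e-19 * 8.59e+14 * 1114
Step 3: sigma = 1.533e-01 S/cm

1.533e-01


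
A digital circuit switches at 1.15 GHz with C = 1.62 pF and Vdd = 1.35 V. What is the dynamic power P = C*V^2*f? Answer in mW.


Step 1: V^2 = 1.35^2 = 1.8225 V^2
Step 2: P = C*V^2*f = 1.62e-12 F * 1.8225 * 1.15e9 Hz
Step 3: P = 3.3953175e-03 W
Step 4: P = 3.395 mW

3.395


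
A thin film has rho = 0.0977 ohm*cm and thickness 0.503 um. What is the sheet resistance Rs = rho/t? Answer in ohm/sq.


Step 1: Convert thickness to cm: t = 0.503 um = 5.0300e-05 cm
Step 2: Rs = rho / t = 0.0977 / 5.0300e-05
Step 3: Rs = 1942.3 ohm/sq

1942.3


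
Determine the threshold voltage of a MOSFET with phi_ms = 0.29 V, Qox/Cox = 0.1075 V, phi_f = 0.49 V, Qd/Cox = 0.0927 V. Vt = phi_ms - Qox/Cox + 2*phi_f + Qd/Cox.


Step 1: Vt = phi_ms - Qox/Cox + 2*phi_f + Qd/Cox
Step 2: Vt = 0.29 - 0.1075 + 2*0.49 + 0.0927
Step 3: Vt = 0.29 - 0.1075 + 0.98 + 0.0927
Step 4: Vt = 1.2552 V

1.2552


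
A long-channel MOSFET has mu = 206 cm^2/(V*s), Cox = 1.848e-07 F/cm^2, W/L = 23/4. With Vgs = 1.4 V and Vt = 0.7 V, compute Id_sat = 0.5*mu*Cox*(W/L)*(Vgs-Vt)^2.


Step 1: Overdrive voltage Vov = Vgs - Vt = 1.4 - 0.7 = 0.7 V
Step 2: W/L = 23/4 = 5.75
Step 3: Id = 0.5 * 206 * 1.848e-07 * 5.75 * 0.7^2
Step 4: Id = 5.36e-05 A

5.36e-05


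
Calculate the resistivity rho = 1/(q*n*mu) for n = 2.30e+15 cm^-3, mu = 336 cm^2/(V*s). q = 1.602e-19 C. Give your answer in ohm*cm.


Step 1: sigma = q * n * mu = 1.602e-19 * 2.30e+15 * 336 = 1.23803e-01 S/cm
Step 2: rho = 1 / sigma = 1 / 1.23803e-01 = 8.077 ohm*cm

8.077


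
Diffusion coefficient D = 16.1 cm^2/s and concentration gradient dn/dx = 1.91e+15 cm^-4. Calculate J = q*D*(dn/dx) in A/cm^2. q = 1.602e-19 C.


Step 1: J = q * D * (dn/dx)
Step 2: J = 1.602e-19 * 16.1 * 1.91e+15
Step 3: J = 4.93e-03 A/cm^2

4.93e-03


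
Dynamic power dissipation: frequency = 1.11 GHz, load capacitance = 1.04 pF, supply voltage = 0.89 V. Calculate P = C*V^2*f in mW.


Step 1: V^2 = 0.89^2 = 0.7921 V^2
Step 2: P = C*V^2*f = 1.04e-12 F * 0.7921 * 1.11e9 Hz
Step 3: P = 9.1440024e-04 W
Step 4: P = 0.914 mW

0.914


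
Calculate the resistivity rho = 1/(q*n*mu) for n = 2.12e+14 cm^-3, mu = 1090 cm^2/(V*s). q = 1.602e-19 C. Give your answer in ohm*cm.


Step 1: sigma = q * n * mu = 1.602e-19 * 2.12e+14 * 1090 = 3.70190e-02 S/cm
Step 2: rho = 1 / sigma = 1 / 3.70190e-02 = 27.01 ohm*cm

27.01


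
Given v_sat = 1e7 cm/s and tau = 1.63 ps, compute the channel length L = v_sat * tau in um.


Step 1: tau in seconds = 1.63 ps * 1e-12 = 1.6300e-12 s
Step 2: L = v_sat * tau = 1e7 * 1.6300e-12 = 1.6300e-05 cm
Step 3: L in um = 1.6300e-05 * 1e4 = 0.163 um

0.163


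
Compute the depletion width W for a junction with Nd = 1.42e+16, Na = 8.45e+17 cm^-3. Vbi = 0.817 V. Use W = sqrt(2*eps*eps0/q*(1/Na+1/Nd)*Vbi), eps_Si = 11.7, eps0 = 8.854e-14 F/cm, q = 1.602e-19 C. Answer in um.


Step 1: 1/Na + 1/Nd = 1/8.45e+17 + 1/1.42e+16 = 7.16060e-17
Step 2: 2*eps*eps0/q = 2*11.7*8.854e-14/1.602e-19 = 1.293281e+07
Step 3: W^2 = 1.293281e+07 * 7.16060e-17 * 0.817 = 7.56597e-10
Step 4: W = sqrt(7.56597e-10) = 2.751e-05 cm = 0.2751 um

0.2751


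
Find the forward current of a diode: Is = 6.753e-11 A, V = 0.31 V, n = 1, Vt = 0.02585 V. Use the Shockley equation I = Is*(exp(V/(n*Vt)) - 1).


Step 1: V/(n*Vt) = 0.31/(1*0.02585) = 11.9923
Step 2: exp(11.9923) = 1.6151e+05
Step 3: I = 6.753e-11 * (1.6151e+05 - 1) = 1.09e-05 A

1.09e-05


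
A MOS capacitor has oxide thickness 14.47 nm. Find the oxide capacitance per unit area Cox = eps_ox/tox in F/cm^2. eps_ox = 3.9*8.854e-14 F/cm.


Step 1: eps_ox = 3.9 * 8.854e-14 = 3.45306e-13 F/cm
Step 2: tox in cm = 14.47 nm * 1e-7 = 1.4470e-06 cm
Step 3: Cox = 3.45306e-13 / 1.4470e-06 = 2.39e-07 F/cm^2

2.39e-07


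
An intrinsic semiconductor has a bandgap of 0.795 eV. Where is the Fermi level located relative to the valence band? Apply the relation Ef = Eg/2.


Step 1: For an intrinsic semiconductor, the Fermi level sits at midgap.
Step 2: Ef = Eg / 2 = 0.795 / 2 = 0.3975 eV

0.3975


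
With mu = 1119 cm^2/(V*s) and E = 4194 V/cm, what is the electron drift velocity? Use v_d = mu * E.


Step 1: v_d = mu * E
Step 2: v_d = 1119 * 4194 = 4693086
Step 3: v_d = 4.69e+06 cm/s

4.69e+06


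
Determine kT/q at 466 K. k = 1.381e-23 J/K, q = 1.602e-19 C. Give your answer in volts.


Step 1: kT = 1.381e-23 * 466 = 6.43546e-21 J
Step 2: Vt = kT/q = 6.43546e-21 / 1.602e-19
Step 3: Vt = 0.04017 V

0.04017


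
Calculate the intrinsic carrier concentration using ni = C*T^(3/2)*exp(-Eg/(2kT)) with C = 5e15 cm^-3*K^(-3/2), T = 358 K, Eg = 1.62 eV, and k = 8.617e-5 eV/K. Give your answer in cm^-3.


Step 1: Compute kT = 8.617e-5 * 358 = 0.03084886 eV
Step 2: Exponent = -Eg/(2kT) = -1.62/(2*0.03084886) = -26.25705
Step 3: T^(3/2) = 358^1.5 = 6773.68
Step 4: ni = 5e15 * 6773.68 * exp(-26.25705) = 1.34e+08 cm^-3

1.34e+08


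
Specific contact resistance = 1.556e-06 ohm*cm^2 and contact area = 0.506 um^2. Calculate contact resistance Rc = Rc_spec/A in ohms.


Step 1: Convert area to cm^2: 0.506 um^2 = 5.0600e-09 cm^2
Step 2: Rc = Rc_spec / A = 1.556e-06 / 5.0600e-09
Step 3: Rc = 3.08e+02 ohms

3.08e+02


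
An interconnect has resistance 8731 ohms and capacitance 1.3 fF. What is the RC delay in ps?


Step 1: tau = R * C
Step 2: tau = 8731 * 1.3 fF = 8731 * 1.3e-15 F
Step 3: tau = 1.13503e-11 s = 11.3503 ps

11.3503


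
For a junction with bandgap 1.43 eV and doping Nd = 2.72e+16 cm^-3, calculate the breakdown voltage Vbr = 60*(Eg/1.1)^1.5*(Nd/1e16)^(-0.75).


Step 1: Eg/1.1 = 1.43/1.1 = 1.300000
Step 2: (Eg/1.1)^1.5 = 1.300000^1.5 = 1.482228
Step 3: (Nd/1e16)^(-0.75) = (2.72)^(-0.75) = 0.472143
Step 4: Vbr = 60 * 1.482228 * 0.472143 = 42.0 V

42.0


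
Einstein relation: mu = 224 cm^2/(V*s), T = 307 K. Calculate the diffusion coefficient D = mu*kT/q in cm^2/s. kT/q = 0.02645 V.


Step 1: D = mu * (kT/q)
Step 2: D = 224 * 0.02645
Step 3: D = 5.92 cm^2/s

5.92


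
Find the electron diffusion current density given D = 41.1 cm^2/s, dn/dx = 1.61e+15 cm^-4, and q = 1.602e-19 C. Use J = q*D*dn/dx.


Step 1: J = q * D * (dn/dx)
Step 2: J = 1.602e-19 * 41.1 * 1.61e+15
Step 3: J = 1.06e-02 A/cm^2

1.06e-02


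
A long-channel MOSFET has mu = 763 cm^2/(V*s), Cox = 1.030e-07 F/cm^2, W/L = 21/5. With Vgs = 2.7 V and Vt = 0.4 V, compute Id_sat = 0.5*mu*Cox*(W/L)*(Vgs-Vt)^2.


Step 1: Overdrive voltage Vov = Vgs - Vt = 2.7 - 0.4 = 2.3 V
Step 2: W/L = 21/5 = 4.2
Step 3: Id = 0.5 * 763 * 1.030e-07 * 4.2 * 2.3^2
Step 4: Id = 8.73e-04 A

8.73e-04


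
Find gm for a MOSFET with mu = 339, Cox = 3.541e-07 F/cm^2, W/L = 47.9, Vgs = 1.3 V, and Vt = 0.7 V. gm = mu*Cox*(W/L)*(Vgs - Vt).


Step 1: Vov = Vgs - Vt = 1.3 - 0.7 = 0.6 V
Step 2: gm = mu * Cox * (W/L) * Vov
Step 3: gm = 339 * 3.541e-07 * 47.9 * 0.6 = 3.45e-03 S

3.45e-03


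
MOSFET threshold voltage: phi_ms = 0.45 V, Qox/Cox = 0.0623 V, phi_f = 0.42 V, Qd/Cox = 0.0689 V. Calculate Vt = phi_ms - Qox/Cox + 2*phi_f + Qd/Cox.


Step 1: Vt = phi_ms - Qox/Cox + 2*phi_f + Qd/Cox
Step 2: Vt = 0.45 - 0.0623 + 2*0.42 + 0.0689
Step 3: Vt = 0.45 - 0.0623 + 0.84 + 0.0689
Step 4: Vt = 1.2966 V

1.2966


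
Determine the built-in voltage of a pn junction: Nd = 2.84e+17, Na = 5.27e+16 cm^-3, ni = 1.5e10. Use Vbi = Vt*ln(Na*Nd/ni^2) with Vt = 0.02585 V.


Step 1: Compute Na*Nd/ni^2 = 5.27e+16 * 2.84e+17 / (1.5e10)^2 = 6.6519e+13
Step 2: ln(6.6519e+13) = 31.8285
Step 3: Vbi = 0.02585 * 31.8285 = 0.823 V

0.823


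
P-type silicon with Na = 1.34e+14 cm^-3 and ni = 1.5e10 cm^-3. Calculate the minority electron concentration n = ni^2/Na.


Step 1: Majority hole concentration p ≈ Na = 1.34e+14 cm^-3
Step 2: n = ni^2 / Na = (1.5e10)^2 / 1.34e+14
Step 3: n = 1.68e+06 cm^-3

1.68e+06


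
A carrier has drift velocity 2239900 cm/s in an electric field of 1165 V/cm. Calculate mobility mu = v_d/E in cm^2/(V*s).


Step 1: mu = v_d / E
Step 2: mu = 2239900 / 1165
Step 3: mu = 1922.66 cm^2/(V*s)

1922.66


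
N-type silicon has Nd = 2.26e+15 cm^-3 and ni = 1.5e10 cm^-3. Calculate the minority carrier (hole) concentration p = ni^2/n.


Step 1: Since Nd >> ni, n ≈ Nd = 2.26e+15 cm^-3
Step 2: p = ni^2 / n = (1.5e10)^2 / 2.26e+15
Step 3: p = 2.25e20 / 2.26e+15 = 9.96e+04 cm^-3

9.96e+04


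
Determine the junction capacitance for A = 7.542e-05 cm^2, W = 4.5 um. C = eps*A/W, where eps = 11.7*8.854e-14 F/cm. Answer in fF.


Step 1: eps_Si = 11.7 * 8.854e-14 = 1.035918e-12 F/cm
Step 2: W in cm = 4.5 * 1e-4 = 4.50e-04 cm
Step 3: C = 1.035918e-12 * 7.542e-05 / 4.50e-04 = 1.736199e-13 F
Step 4: C = 173.62 fF

173.62


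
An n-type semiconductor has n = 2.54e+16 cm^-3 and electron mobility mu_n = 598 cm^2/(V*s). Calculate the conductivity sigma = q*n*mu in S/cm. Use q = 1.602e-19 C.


Step 1: sigma = q * n * mu
Step 2: sigma = 1.602e-19 * 2.54e+16 * 598
Step 3: sigma = 2.433e+00 S/cm

2.433e+00


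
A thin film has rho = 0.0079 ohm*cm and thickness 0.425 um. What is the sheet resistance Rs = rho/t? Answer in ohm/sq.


Step 1: Convert thickness to cm: t = 0.425 um = 4.2500e-05 cm
Step 2: Rs = rho / t = 0.0079 / 4.2500e-05
Step 3: Rs = 185.9 ohm/sq

185.9


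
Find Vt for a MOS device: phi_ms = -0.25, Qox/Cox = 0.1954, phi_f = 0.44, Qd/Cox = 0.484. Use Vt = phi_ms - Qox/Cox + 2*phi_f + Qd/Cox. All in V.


Step 1: Vt = phi_ms - Qox/Cox + 2*phi_f + Qd/Cox
Step 2: Vt = -0.25 - 0.1954 + 2*0.44 + 0.484
Step 3: Vt = -0.25 - 0.1954 + 0.88 + 0.484
Step 4: Vt = 0.9186 V

0.9186


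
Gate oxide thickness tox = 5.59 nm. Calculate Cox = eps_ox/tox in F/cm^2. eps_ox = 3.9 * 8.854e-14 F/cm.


Step 1: eps_ox = 3.9 * 8.854e-14 = 3.45306e-13 F/cm
Step 2: tox in cm = 5.59 nm * 1e-7 = 5.5900e-07 cm
Step 3: Cox = 3.45306e-13 / 5.5900e-07 = 6.18e-07 F/cm^2

6.18e-07


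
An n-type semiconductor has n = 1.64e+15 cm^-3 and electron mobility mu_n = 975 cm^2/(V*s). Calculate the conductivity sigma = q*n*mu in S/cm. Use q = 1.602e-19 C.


Step 1: sigma = q * n * mu
Step 2: sigma = 1.602e-19 * 1.64e+15 * 975
Step 3: sigma = 2.562e-01 S/cm

2.562e-01


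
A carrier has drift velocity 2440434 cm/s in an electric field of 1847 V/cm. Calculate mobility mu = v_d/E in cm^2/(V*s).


Step 1: mu = v_d / E
Step 2: mu = 2440434 / 1847
Step 3: mu = 1321.3 cm^2/(V*s)

1321.3


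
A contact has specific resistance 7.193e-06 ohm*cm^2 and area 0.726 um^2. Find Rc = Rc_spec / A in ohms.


Step 1: Convert area to cm^2: 0.726 um^2 = 7.2600e-09 cm^2
Step 2: Rc = Rc_spec / A = 7.193e-06 / 7.2600e-09
Step 3: Rc = 9.91e+02 ohms

9.91e+02


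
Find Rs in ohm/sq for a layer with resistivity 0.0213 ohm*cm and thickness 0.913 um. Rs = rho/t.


Step 1: Convert thickness to cm: t = 0.913 um = 9.1300e-05 cm
Step 2: Rs = rho / t = 0.0213 / 9.1300e-05
Step 3: Rs = 233.3 ohm/sq

233.3


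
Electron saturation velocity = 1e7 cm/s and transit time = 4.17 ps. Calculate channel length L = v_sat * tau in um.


Step 1: tau in seconds = 4.17 ps * 1e-12 = 4.1700e-12 s
Step 2: L = v_sat * tau = 1e7 * 4.1700e-12 = 4.1700e-05 cm
Step 3: L in um = 4.1700e-05 * 1e4 = 0.417 um

0.417


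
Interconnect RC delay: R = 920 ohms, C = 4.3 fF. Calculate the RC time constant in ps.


Step 1: tau = R * C
Step 2: tau = 920 * 4.3 fF = 920 * 4.3e-15 F
Step 3: tau = 3.956e-12 s = 3.956 ps

3.956


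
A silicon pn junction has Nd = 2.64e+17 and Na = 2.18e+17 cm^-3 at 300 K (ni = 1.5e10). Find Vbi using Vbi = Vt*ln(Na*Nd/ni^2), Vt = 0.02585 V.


Step 1: Compute Na*Nd/ni^2 = 2.18e+17 * 2.64e+17 / (1.5e10)^2 = 2.5579e+14
Step 2: ln(2.5579e+14) = 33.1754
Step 3: Vbi = 0.02585 * 33.1754 = 0.858 V

0.858


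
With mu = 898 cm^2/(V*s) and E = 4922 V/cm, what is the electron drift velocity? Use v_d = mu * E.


Step 1: v_d = mu * E
Step 2: v_d = 898 * 4922 = 4419956
Step 3: v_d = 4.42e+06 cm/s

4.42e+06


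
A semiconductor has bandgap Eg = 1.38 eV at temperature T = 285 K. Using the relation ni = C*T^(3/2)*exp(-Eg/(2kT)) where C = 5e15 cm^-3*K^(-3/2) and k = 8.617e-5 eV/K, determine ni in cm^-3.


Step 1: Compute kT = 8.617e-5 * 285 = 0.02455845 eV
Step 2: Exponent = -Eg/(2kT) = -1.38/(2*0.02455845) = -28.09624
Step 3: T^(3/2) = 285^1.5 = 4811.35
Step 4: ni = 5e15 * 4811.35 * exp(-28.09624) = 1.51e+07 cm^-3

1.51e+07


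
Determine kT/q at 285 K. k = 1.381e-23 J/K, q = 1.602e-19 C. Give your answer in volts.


Step 1: kT = 1.381e-23 * 285 = 3.93585e-21 J
Step 2: Vt = kT/q = 3.93585e-21 / 1.602e-19
Step 3: Vt = 0.02457 V

0.02457


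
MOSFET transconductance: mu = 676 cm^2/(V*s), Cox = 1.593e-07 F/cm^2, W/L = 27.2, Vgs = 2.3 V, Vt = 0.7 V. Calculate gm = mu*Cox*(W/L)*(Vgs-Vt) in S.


Step 1: Vov = Vgs - Vt = 2.3 - 0.7 = 1.6 V
Step 2: gm = mu * Cox * (W/L) * Vov
Step 3: gm = 676 * 1.593e-07 * 27.2 * 1.6 = 4.69e-03 S

4.69e-03


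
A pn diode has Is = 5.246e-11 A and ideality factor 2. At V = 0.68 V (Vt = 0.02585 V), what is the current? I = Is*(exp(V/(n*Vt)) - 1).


Step 1: V/(n*Vt) = 0.68/(2*0.02585) = 13.1528
Step 2: exp(13.1528) = 5.1545e+05
Step 3: I = 5.246e-11 * (5.1545e+05 - 1) = 2.70e-05 A

2.70e-05


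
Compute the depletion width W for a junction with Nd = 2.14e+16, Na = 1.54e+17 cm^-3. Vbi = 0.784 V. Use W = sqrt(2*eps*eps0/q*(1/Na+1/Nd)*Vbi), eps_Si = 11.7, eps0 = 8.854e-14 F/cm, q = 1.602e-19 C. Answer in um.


Step 1: 1/Na + 1/Nd = 1/1.54e+17 + 1/2.14e+16 = 5.32225e-17
Step 2: 2*eps*eps0/q = 2*11.7*8.854e-14/1.602e-19 = 1.293281e+07
Step 3: W^2 = 1.293281e+07 * 5.32225e-17 * 0.784 = 5.39640e-10
Step 4: W = sqrt(5.39640e-10) = 2.323e-05 cm = 0.2323 um

0.2323


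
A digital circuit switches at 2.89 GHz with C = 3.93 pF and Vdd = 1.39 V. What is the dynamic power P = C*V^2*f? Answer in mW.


Step 1: V^2 = 1.39^2 = 1.9321 V^2
Step 2: P = C*V^2*f = 3.93e-12 F * 1.9321 * 2.89e9 Hz
Step 3: P = 2.194421217e-02 W
Step 4: P = 21.944 mW

21.944


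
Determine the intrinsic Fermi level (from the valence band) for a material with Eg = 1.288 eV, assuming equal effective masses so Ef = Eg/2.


Step 1: For an intrinsic semiconductor, the Fermi level sits at midgap.
Step 2: Ef = Eg / 2 = 1.288 / 2 = 0.644 eV

0.644


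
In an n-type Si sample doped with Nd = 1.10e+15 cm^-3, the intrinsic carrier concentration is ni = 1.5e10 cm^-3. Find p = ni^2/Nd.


Step 1: Since Nd >> ni, n ≈ Nd = 1.10e+15 cm^-3
Step 2: p = ni^2 / n = (1.5e10)^2 / 1.10e+15
Step 3: p = 2.25e20 / 1.10e+15 = 2.05e+05 cm^-3

2.05e+05


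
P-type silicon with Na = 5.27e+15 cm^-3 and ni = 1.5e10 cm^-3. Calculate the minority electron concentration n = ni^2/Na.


Step 1: Majority hole concentration p ≈ Na = 5.27e+15 cm^-3
Step 2: n = ni^2 / Na = (1.5e10)^2 / 5.27e+15
Step 3: n = 4.27e+04 cm^-3

4.27e+04


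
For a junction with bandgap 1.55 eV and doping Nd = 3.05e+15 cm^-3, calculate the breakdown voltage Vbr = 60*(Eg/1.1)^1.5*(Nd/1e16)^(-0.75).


Step 1: Eg/1.1 = 1.55/1.1 = 1.409091
Step 2: (Eg/1.1)^1.5 = 1.409091^1.5 = 1.672663
Step 3: (Nd/1e16)^(-0.75) = (0.305)^(-0.75) = 2.436549
Step 4: Vbr = 60 * 1.672663 * 2.436549 = 244.5 V

244.5


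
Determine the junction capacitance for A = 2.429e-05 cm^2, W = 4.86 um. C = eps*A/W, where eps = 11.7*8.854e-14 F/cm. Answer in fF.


Step 1: eps_Si = 11.7 * 8.854e-14 = 1.035918e-12 F/cm
Step 2: W in cm = 4.86 * 1e-4 = 4.86e-04 cm
Step 3: C = 1.035918e-12 * 2.429e-05 / 4.86e-04 = 5.177458e-14 F
Step 4: C = 51.77 fF

51.77


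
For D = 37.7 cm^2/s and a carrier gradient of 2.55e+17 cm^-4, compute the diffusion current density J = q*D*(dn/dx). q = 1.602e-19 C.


Step 1: J = q * D * (dn/dx)
Step 2: J = 1.602e-19 * 37.7 * 2.55e+17
Step 3: J = 1.54e+00 A/cm^2

1.54e+00


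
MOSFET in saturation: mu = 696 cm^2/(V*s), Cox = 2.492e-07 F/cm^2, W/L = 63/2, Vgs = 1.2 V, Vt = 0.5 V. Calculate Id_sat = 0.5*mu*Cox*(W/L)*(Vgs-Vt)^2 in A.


Step 1: Overdrive voltage Vov = Vgs - Vt = 1.2 - 0.5 = 0.7 V
Step 2: W/L = 63/2 = 31.5
Step 3: Id = 0.5 * 696 * 2.492e-07 * 31.5 * 0.7^2
Step 4: Id = 1.34e-03 A

1.34e-03


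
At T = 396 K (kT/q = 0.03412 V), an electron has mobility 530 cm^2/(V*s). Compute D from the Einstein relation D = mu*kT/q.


Step 1: D = mu * (kT/q)
Step 2: D = 530 * 0.03412
Step 3: D = 18.08 cm^2/s

18.08


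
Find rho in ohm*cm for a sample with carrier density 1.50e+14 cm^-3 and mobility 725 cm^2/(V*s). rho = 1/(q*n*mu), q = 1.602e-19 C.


Step 1: sigma = q * n * mu = 1.602e-19 * 1.50e+14 * 725 = 1.74218e-02 S/cm
Step 2: rho = 1 / sigma = 1 / 1.74218e-02 = 57.4 ohm*cm

57.4


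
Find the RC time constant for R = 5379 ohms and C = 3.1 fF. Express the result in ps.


Step 1: tau = R * C
Step 2: tau = 5379 * 3.1 fF = 5379 * 3.1e-15 F
Step 3: tau = 1.66749e-11 s = 16.6749 ps

16.6749


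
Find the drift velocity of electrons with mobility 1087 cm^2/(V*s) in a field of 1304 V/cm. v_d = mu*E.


Step 1: v_d = mu * E
Step 2: v_d = 1087 * 1304 = 1417448
Step 3: v_d = 1.42e+06 cm/s

1.42e+06


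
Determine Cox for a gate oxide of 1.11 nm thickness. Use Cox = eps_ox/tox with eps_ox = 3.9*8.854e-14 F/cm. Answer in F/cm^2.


Step 1: eps_ox = 3.9 * 8.854e-14 = 3.45306e-13 F/cm
Step 2: tox in cm = 1.11 nm * 1e-7 = 1.1100e-07 cm
Step 3: Cox = 3.45306e-13 / 1.1100e-07 = 3.11e-06 F/cm^2

3.11e-06


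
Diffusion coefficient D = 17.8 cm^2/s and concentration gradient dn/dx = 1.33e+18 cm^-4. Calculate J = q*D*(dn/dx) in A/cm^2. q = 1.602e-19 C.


Step 1: J = q * D * (dn/dx)
Step 2: J = 1.602e-19 * 17.8 * 1.33e+18
Step 3: J = 3.79e+00 A/cm^2

3.79e+00


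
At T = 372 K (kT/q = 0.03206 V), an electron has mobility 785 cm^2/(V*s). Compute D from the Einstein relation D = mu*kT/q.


Step 1: D = mu * (kT/q)
Step 2: D = 785 * 0.03206
Step 3: D = 25.17 cm^2/s

25.17


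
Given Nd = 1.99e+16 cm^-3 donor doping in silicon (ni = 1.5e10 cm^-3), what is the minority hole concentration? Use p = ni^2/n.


Step 1: Since Nd >> ni, n ≈ Nd = 1.99e+16 cm^-3
Step 2: p = ni^2 / n = (1.5e10)^2 / 1.99e+16
Step 3: p = 2.25e20 / 1.99e+16 = 1.13e+04 cm^-3

1.13e+04


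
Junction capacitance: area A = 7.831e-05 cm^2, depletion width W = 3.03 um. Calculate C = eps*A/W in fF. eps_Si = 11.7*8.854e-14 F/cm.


Step 1: eps_Si = 11.7 * 8.854e-14 = 1.035918e-12 F/cm
Step 2: W in cm = 3.03 * 1e-4 = 3.03e-04 cm
Step 3: C = 1.035918e-12 * 7.831e-05 / 3.03e-04 = 2.677318e-13 F
Step 4: C = 267.73 fF

267.73


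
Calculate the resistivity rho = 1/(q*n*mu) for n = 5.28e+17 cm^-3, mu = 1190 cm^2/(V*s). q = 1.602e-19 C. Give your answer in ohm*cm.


Step 1: sigma = q * n * mu = 1.602e-19 * 5.28e+17 * 1190 = 1.00657e+02 S/cm
Step 2: rho = 1 / sigma = 1 / 1.00657e+02 = 0.009935 ohm*cm

0.009935


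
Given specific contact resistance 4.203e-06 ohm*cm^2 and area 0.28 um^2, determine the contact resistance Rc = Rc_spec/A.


Step 1: Convert area to cm^2: 0.28 um^2 = 2.8000e-09 cm^2
Step 2: Rc = Rc_spec / A = 4.203e-06 / 2.8000e-09
Step 3: Rc = 1.50e+03 ohms

1.50e+03


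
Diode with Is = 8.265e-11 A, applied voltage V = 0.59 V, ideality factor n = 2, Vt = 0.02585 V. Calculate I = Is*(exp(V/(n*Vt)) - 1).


Step 1: V/(n*Vt) = 0.59/(2*0.02585) = 11.4120
Step 2: exp(11.4120) = 9.0400e+04
Step 3: I = 8.265e-11 * (9.0400e+04 - 1) = 7.47e-06 A

7.47e-06


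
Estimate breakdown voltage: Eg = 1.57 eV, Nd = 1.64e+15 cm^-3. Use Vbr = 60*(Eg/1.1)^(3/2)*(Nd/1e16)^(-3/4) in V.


Step 1: Eg/1.1 = 1.57/1.1 = 1.427273
Step 2: (Eg/1.1)^1.5 = 1.427273^1.5 = 1.705142
Step 3: (Nd/1e16)^(-0.75) = (0.164)^(-0.75) = 3.880316
Step 4: Vbr = 60 * 1.705142 * 3.880316 = 397.0 V

397.0


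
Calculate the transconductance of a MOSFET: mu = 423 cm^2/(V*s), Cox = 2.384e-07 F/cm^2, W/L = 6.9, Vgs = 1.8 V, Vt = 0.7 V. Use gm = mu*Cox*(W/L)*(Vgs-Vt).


Step 1: Vov = Vgs - Vt = 1.8 - 0.7 = 1.1 V
Step 2: gm = mu * Cox * (W/L) * Vov
Step 3: gm = 423 * 2.384e-07 * 6.9 * 1.1 = 7.65e-04 S

7.65e-04


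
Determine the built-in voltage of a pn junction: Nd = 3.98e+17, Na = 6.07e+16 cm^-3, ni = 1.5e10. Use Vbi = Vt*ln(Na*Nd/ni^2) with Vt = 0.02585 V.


Step 1: Compute Na*Nd/ni^2 = 6.07e+16 * 3.98e+17 / (1.5e10)^2 = 1.0737e+14
Step 2: ln(1.0737e+14) = 32.3073
Step 3: Vbi = 0.02585 * 32.3073 = 0.835 V

0.835


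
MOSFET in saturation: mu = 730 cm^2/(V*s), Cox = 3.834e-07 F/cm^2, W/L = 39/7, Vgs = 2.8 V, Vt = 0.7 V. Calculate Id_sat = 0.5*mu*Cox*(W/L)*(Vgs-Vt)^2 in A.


Step 1: Overdrive voltage Vov = Vgs - Vt = 2.8 - 0.7 = 2.1 V
Step 2: W/L = 39/7 = 5.57143
Step 3: Id = 0.5 * 730 * 3.834e-07 * 5.57143 * 2.1^2
Step 4: Id = 3.44e-03 A

3.44e-03


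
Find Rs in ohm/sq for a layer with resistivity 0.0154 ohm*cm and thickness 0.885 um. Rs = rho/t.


Step 1: Convert thickness to cm: t = 0.885 um = 8.8500e-05 cm
Step 2: Rs = rho / t = 0.0154 / 8.8500e-05
Step 3: Rs = 174.0 ohm/sq

174.0


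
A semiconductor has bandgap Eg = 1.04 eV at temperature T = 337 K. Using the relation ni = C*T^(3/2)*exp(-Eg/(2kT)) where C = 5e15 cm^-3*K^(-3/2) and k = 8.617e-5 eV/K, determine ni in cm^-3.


Step 1: Compute kT = 8.617e-5 * 337 = 0.02903929 eV
Step 2: Exponent = -Eg/(2kT) = -1.04/(2*0.02903929) = -17.90677
Step 3: T^(3/2) = 337^1.5 = 6186.50
Step 4: ni = 5e15 * 6186.50 * exp(-17.90677) = 5.17e+11 cm^-3

5.17e+11


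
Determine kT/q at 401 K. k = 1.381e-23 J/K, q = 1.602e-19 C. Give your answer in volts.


Step 1: kT = 1.381e-23 * 401 = 5.53781e-21 J
Step 2: Vt = kT/q = 5.53781e-21 / 1.602e-19
Step 3: Vt = 0.03457 V

0.03457


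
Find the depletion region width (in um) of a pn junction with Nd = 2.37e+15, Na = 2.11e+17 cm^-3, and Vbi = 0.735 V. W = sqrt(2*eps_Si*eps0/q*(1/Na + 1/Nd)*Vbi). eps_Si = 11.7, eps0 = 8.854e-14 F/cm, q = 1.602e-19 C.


Step 1: 1/Na + 1/Nd = 1/2.11e+17 + 1/2.37e+15 = 4.26680e-16
Step 2: 2*eps*eps0/q = 2*11.7*8.854e-14/1.602e-19 = 1.293281e+07
Step 3: W^2 = 1.293281e+07 * 4.26680e-16 * 0.735 = 4.05586e-09
Step 4: W = sqrt(4.05586e-09) = 6.369e-05 cm = 0.6369 um

0.6369


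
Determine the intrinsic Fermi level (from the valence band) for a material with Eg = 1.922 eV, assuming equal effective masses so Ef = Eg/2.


Step 1: For an intrinsic semiconductor, the Fermi level sits at midgap.
Step 2: Ef = Eg / 2 = 1.922 / 2 = 0.961 eV

0.961


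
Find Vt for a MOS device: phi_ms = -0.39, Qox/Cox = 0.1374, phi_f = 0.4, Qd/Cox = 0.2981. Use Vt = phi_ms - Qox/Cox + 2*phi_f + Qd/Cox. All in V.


Step 1: Vt = phi_ms - Qox/Cox + 2*phi_f + Qd/Cox
Step 2: Vt = -0.39 - 0.1374 + 2*0.4 + 0.2981
Step 3: Vt = -0.39 - 0.1374 + 0.8 + 0.2981
Step 4: Vt = 0.5707 V

0.5707


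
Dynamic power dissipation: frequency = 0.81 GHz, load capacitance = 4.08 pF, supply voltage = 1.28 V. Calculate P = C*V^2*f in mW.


Step 1: V^2 = 1.28^2 = 1.6384 V^2
Step 2: P = C*V^2*f = 4.08e-12 F * 1.6384 * 0.81e9 Hz
Step 3: P = 5.41458432e-03 W
Step 4: P = 5.415 mW

5.415


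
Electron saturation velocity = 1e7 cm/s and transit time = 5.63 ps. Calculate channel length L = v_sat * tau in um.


Step 1: tau in seconds = 5.63 ps * 1e-12 = 5.6300e-12 s
Step 2: L = v_sat * tau = 1e7 * 5.6300e-12 = 5.6300e-05 cm
Step 3: L in um = 5.6300e-05 * 1e4 = 0.563 um

0.563


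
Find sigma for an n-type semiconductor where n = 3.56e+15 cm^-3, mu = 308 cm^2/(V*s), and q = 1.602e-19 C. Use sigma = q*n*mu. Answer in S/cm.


Step 1: sigma = q * n * mu
Step 2: sigma = 1.602e-19 * 3.56e+15 * 308
Step 3: sigma = 1.757e-01 S/cm

1.757e-01


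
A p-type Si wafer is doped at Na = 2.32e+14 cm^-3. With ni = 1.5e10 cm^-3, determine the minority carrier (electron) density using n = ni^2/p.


Step 1: Majority hole concentration p ≈ Na = 2.32e+14 cm^-3
Step 2: n = ni^2 / Na = (1.5e10)^2 / 2.32e+14
Step 3: n = 9.70e+05 cm^-3

9.70e+05


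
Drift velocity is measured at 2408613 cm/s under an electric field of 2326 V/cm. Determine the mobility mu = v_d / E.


Step 1: mu = v_d / E
Step 2: mu = 2408613 / 2326
Step 3: mu = 1035.52 cm^2/(V*s)

1035.52


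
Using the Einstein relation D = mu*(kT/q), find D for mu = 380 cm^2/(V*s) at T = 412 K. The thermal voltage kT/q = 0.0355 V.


Step 1: D = mu * (kT/q)
Step 2: D = 380 * 0.0355
Step 3: D = 13.49 cm^2/s

13.49


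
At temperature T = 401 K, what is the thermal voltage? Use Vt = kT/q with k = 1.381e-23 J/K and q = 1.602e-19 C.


Step 1: kT = 1.381e-23 * 401 = 5.53781e-21 J
Step 2: Vt = kT/q = 5.53781e-21 / 1.602e-19
Step 3: Vt = 0.03457 V

0.03457
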